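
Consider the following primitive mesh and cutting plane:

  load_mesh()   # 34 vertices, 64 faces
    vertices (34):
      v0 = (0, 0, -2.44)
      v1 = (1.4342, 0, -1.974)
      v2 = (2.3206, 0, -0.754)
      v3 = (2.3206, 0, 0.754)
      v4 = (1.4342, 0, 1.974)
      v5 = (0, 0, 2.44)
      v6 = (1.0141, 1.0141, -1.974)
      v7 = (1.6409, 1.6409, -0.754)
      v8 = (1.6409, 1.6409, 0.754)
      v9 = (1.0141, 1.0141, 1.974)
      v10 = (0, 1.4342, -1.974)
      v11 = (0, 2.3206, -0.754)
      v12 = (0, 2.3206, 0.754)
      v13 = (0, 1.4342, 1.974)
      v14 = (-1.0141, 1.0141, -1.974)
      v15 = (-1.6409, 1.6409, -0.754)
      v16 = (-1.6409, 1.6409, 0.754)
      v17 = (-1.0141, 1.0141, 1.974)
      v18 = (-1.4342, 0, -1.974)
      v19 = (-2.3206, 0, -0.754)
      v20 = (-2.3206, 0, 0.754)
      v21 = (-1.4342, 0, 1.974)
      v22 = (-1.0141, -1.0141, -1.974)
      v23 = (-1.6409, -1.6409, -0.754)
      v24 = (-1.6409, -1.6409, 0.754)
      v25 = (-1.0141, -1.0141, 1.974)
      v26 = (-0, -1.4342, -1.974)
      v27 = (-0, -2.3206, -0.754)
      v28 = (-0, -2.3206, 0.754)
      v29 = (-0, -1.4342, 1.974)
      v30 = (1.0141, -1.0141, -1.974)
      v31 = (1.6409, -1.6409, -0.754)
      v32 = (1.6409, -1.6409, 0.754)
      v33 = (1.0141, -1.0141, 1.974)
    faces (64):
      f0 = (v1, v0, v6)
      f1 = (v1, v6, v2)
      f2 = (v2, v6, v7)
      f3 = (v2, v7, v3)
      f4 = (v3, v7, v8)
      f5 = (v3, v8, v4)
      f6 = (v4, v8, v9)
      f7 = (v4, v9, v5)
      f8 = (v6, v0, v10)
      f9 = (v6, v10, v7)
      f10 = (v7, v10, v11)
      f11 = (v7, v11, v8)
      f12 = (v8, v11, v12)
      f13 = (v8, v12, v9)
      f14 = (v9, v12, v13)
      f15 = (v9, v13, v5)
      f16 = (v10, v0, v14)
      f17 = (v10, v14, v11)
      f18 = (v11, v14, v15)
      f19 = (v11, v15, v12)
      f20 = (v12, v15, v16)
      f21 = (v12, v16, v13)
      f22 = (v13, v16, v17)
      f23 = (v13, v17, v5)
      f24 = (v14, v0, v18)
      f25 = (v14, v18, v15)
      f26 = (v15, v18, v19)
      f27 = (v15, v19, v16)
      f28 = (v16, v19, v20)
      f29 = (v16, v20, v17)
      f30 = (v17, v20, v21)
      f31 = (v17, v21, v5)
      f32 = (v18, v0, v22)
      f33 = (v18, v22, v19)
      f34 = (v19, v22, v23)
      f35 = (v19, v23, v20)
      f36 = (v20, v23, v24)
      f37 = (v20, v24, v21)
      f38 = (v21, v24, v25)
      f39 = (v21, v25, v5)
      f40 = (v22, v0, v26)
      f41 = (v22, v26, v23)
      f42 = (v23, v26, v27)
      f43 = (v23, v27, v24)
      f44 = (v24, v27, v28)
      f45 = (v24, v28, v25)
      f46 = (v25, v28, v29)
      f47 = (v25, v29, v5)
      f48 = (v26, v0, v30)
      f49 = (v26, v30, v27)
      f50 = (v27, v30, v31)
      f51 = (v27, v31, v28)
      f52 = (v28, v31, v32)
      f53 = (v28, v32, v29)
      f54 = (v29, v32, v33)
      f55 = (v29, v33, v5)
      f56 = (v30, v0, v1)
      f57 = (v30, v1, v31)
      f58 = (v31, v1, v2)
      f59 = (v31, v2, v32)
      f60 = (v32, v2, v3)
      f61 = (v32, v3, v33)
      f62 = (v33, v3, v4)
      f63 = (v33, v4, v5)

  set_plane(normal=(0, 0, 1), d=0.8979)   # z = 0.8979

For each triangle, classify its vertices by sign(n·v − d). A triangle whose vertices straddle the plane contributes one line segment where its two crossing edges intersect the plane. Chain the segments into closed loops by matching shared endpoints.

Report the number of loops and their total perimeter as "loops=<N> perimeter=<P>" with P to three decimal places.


Straddling triangles (16 of 64):
  (v3,v8,v4) [--+] → (1.61652, 1.44735, 0.8979)–(2.21605, 0, 0.8979)  len=1.5666
  (v4,v8,v9) [+-+] → (1.61652, 1.44735, 0.8979)–(1.56697, 1.56697, 0.8979)  len=0.1295
  (v8,v12,v9) [--+] → (0.119614, 2.1665, 0.8979)–(1.56697, 1.56697, 0.8979)  len=1.5666
  (v9,v12,v13) [+-+] → (0.119614, 2.1665, 0.8979)–(0, 2.21605, 0.8979)  len=0.1295
  (v12,v16,v13) [--+] → (-1.44735, 1.61652, 0.8979)–(0, 2.21605, 0.8979)  len=1.5666
  (v13,v16,v17) [+-+] → (-1.44735, 1.61652, 0.8979)–(-1.56697, 1.56697, 0.8979)  len=0.1295
  (v16,v20,v17) [--+] → (-2.1665, 0.119614, 0.8979)–(-1.56697, 1.56697, 0.8979)  len=1.5666
  (v17,v20,v21) [+-+] → (-2.1665, 0.119614, 0.8979)–(-2.21605, 0, 0.8979)  len=0.1295
  (v20,v24,v21) [--+] → (-1.61652, -1.44735, 0.8979)–(-2.21605, 0, 0.8979)  len=1.5666
  (v21,v24,v25) [+-+] → (-1.61652, -1.44735, 0.8979)–(-1.56697, -1.56697, 0.8979)  len=0.1295
  (v24,v28,v25) [--+] → (-0.119614, -2.1665, 0.8979)–(-1.56697, -1.56697, 0.8979)  len=1.5666
  (v25,v28,v29) [+-+] → (-0.119614, -2.1665, 0.8979)–(0, -2.21605, 0.8979)  len=0.1295
  (v28,v32,v29) [--+] → (1.44735, -1.61652, 0.8979)–(0, -2.21605, 0.8979)  len=1.5666
  (v29,v32,v33) [+-+] → (1.44735, -1.61652, 0.8979)–(1.56697, -1.56697, 0.8979)  len=0.1295
  (v32,v3,v33) [--+] → (2.1665, -0.119614, 0.8979)–(1.56697, -1.56697, 0.8979)  len=1.5666
  (v33,v3,v4) [+-+] → (2.1665, -0.119614, 0.8979)–(2.21605, 0, 0.8979)  len=0.1295

Chained into 1 loop(s):
  loop 1: 16 segments, perimeter = 13.5687
Total perimeter = 13.569

loops=1 perimeter=13.569


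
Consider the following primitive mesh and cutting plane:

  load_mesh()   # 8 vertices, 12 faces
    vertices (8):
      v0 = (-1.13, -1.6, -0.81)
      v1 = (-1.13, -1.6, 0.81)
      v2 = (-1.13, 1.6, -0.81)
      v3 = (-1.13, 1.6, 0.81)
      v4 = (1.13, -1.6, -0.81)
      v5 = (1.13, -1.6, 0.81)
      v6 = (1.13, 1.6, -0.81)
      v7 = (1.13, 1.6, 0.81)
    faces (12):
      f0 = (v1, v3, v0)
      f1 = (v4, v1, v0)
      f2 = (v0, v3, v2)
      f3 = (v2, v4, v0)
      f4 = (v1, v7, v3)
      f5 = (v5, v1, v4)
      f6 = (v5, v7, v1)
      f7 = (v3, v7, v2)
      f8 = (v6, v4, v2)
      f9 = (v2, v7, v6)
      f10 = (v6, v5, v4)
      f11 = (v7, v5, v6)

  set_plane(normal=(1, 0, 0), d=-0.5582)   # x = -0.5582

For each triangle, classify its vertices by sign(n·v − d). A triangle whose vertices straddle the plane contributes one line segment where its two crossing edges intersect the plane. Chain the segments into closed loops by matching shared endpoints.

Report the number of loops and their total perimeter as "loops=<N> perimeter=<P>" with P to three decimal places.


loops=1 perimeter=9.640

Straddling triangles (8 of 12):
  (v4,v1,v0) [+--] → (-0.5582, -1.6, 0.400126)–(-0.5582, -1.6, -0.81)  len=1.2101
  (v2,v4,v0) [-+-] → (-0.5582, 0.790372, -0.81)–(-0.5582, -1.6, -0.81)  len=2.3904
  (v1,v7,v3) [-+-] → (-0.5582, -0.790372, 0.81)–(-0.5582, 1.6, 0.81)  len=2.3904
  (v5,v1,v4) [+-+] → (-0.5582, -1.6, 0.81)–(-0.5582, -1.6, 0.400126)  len=0.4099
  (v5,v7,v1) [++-] → (-0.5582, -0.790372, 0.81)–(-0.5582, -1.6, 0.81)  len=0.8096
  (v3,v7,v2) [-+-] → (-0.5582, 1.6, 0.81)–(-0.5582, 1.6, -0.400126)  len=1.2101
  (v6,v4,v2) [++-] → (-0.5582, 0.790372, -0.81)–(-0.5582, 1.6, -0.81)  len=0.8096
  (v2,v7,v6) [-++] → (-0.5582, 1.6, -0.400126)–(-0.5582, 1.6, -0.81)  len=0.4099

Chained into 1 loop(s):
  loop 1: 8 segments, perimeter = 9.6400
Total perimeter = 9.640


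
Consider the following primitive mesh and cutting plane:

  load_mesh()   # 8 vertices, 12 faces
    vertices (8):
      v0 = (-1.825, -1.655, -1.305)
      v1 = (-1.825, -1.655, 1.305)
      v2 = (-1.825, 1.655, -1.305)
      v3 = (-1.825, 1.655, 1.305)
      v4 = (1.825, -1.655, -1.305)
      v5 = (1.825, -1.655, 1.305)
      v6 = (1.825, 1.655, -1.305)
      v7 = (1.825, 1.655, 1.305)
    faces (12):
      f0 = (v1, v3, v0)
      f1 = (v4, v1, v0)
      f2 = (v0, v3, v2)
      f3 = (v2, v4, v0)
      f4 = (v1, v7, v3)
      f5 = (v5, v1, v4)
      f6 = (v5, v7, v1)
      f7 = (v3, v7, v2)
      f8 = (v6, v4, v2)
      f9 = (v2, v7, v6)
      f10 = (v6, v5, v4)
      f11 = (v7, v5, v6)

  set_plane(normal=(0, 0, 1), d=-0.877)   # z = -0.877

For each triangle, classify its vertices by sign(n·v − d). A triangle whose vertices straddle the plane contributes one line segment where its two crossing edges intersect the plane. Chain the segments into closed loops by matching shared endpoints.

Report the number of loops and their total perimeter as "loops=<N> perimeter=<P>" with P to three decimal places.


Straddling triangles (8 of 12):
  (v1,v3,v0) [++-] → (-1.825, -1.11221, -0.877)–(-1.825, -1.655, -0.877)  len=0.5428
  (v4,v1,v0) [-+-] → (1.22646, -1.655, -0.877)–(-1.825, -1.655, -0.877)  len=3.0515
  (v0,v3,v2) [-+-] → (-1.825, -1.11221, -0.877)–(-1.825, 1.655, -0.877)  len=2.7672
  (v5,v1,v4) [++-] → (1.22646, -1.655, -0.877)–(1.825, -1.655, -0.877)  len=0.5985
  (v3,v7,v2) [++-] → (-1.22646, 1.655, -0.877)–(-1.825, 1.655, -0.877)  len=0.5985
  (v2,v7,v6) [-+-] → (-1.22646, 1.655, -0.877)–(1.825, 1.655, -0.877)  len=3.0515
  (v6,v5,v4) [-+-] → (1.825, 1.11221, -0.877)–(1.825, -1.655, -0.877)  len=2.7672
  (v7,v5,v6) [++-] → (1.825, 1.11221, -0.877)–(1.825, 1.655, -0.877)  len=0.5428

Chained into 1 loop(s):
  loop 1: 8 segments, perimeter = 13.9200
Total perimeter = 13.920

loops=1 perimeter=13.920


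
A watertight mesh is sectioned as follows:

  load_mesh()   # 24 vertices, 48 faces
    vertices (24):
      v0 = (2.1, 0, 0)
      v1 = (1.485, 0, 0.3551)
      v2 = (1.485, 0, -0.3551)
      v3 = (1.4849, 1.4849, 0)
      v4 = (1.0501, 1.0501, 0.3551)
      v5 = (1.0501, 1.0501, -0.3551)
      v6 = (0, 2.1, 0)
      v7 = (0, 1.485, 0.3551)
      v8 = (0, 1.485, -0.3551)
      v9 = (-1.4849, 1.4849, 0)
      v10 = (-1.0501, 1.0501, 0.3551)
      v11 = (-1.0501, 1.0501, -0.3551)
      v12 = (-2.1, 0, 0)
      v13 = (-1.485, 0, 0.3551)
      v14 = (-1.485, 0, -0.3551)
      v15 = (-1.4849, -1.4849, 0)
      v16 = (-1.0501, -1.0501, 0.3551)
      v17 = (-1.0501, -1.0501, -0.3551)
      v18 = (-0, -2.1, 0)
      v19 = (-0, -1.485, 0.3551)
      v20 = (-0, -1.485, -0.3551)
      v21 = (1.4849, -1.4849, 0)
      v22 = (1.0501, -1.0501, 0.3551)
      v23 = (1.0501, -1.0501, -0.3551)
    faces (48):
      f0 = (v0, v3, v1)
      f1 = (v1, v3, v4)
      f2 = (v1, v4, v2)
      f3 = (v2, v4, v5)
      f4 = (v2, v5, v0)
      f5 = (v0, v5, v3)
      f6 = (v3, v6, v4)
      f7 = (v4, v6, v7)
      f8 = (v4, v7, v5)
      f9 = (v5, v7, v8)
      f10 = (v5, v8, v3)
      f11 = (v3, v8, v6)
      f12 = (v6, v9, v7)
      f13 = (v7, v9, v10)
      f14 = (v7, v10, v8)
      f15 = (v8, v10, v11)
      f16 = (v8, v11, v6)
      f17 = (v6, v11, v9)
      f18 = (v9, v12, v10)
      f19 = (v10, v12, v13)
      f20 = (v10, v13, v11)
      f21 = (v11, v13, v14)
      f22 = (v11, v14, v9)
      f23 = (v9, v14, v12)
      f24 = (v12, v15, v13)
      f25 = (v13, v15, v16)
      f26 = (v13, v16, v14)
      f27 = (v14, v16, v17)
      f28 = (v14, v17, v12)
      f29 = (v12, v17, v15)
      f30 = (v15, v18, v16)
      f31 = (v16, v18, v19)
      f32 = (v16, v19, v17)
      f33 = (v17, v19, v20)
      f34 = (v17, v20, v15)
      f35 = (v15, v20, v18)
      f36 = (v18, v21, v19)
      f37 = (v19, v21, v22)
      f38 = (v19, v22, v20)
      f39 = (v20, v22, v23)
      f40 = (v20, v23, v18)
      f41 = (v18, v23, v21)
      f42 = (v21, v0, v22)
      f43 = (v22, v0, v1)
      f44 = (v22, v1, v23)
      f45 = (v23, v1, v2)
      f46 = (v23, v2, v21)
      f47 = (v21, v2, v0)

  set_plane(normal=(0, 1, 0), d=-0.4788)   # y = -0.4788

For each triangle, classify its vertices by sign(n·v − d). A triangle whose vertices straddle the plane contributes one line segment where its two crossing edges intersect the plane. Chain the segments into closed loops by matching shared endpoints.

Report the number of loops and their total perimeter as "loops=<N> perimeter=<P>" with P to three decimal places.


Straddling triangles (12 of 48):
  (v12,v15,v13) [+-+] → (-1.90166, -0.4788, 0)–(-1.48497, -0.4788, 0.240599)  len=0.4812
  (v13,v15,v16) [+--] → (-1.48497, -0.4788, 0.240599)–(-1.2867, -0.4788, 0.3551)  len=0.2290
  (v13,v16,v14) [+-+] → (-1.2867, -0.4788, 0.3551)–(-1.2867, -0.4788, -0.0312796)  len=0.3864
  (v14,v16,v17) [+--] → (-1.2867, -0.4788, -0.0312796)–(-1.2867, -0.4788, -0.3551)  len=0.3238
  (v14,v17,v12) [+-+] → (-1.2867, -0.4788, -0.3551)–(-1.62129, -0.4788, -0.16191)  len=0.3864
  (v12,v17,v15) [+--] → (-1.62129, -0.4788, -0.16191)–(-1.90166, -0.4788, 0)  len=0.3238
  (v21,v0,v22) [-+-] → (1.90166, -0.4788, 0)–(1.62129, -0.4788, 0.16191)  len=0.3238
  (v22,v0,v1) [-++] → (1.62129, -0.4788, 0.16191)–(1.2867, -0.4788, 0.3551)  len=0.3864
  (v22,v1,v23) [-+-] → (1.2867, -0.4788, 0.3551)–(1.2867, -0.4788, 0.0312796)  len=0.3238
  (v23,v1,v2) [-++] → (1.2867, -0.4788, 0.0312796)–(1.2867, -0.4788, -0.3551)  len=0.3864
  (v23,v2,v21) [-+-] → (1.2867, -0.4788, -0.3551)–(1.48497, -0.4788, -0.240599)  len=0.2290
  (v21,v2,v0) [-++] → (1.48497, -0.4788, -0.240599)–(1.90166, -0.4788, 0)  len=0.4812

Chained into 2 loop(s):
  loop 1: 6 segments, perimeter = 2.1304
  loop 2: 6 segments, perimeter = 2.1304
Total perimeter = 4.261

loops=2 perimeter=4.261


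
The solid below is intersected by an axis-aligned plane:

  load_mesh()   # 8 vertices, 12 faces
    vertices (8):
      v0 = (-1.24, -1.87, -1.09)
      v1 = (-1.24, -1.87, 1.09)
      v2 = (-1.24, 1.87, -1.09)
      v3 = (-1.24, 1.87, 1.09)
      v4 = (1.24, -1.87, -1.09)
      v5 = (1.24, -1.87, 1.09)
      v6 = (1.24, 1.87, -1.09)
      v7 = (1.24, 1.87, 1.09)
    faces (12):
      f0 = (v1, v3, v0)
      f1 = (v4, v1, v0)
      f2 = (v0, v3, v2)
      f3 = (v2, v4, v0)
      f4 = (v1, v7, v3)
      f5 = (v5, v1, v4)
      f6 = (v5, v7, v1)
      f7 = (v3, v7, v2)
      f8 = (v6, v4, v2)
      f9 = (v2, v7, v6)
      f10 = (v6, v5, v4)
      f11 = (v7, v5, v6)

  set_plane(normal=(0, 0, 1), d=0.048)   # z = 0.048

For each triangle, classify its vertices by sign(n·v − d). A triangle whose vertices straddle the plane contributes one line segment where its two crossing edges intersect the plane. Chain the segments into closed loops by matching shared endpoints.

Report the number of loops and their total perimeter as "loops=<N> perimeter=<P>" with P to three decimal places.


loops=1 perimeter=12.440

Straddling triangles (8 of 12):
  (v1,v3,v0) [++-] → (-1.24, 0.0823486, 0.048)–(-1.24, -1.87, 0.048)  len=1.9523
  (v4,v1,v0) [-+-] → (-0.0546055, -1.87, 0.048)–(-1.24, -1.87, 0.048)  len=1.1854
  (v0,v3,v2) [-+-] → (-1.24, 0.0823486, 0.048)–(-1.24, 1.87, 0.048)  len=1.7877
  (v5,v1,v4) [++-] → (-0.0546055, -1.87, 0.048)–(1.24, -1.87, 0.048)  len=1.2946
  (v3,v7,v2) [++-] → (0.0546055, 1.87, 0.048)–(-1.24, 1.87, 0.048)  len=1.2946
  (v2,v7,v6) [-+-] → (0.0546055, 1.87, 0.048)–(1.24, 1.87, 0.048)  len=1.1854
  (v6,v5,v4) [-+-] → (1.24, -0.0823486, 0.048)–(1.24, -1.87, 0.048)  len=1.7877
  (v7,v5,v6) [++-] → (1.24, -0.0823486, 0.048)–(1.24, 1.87, 0.048)  len=1.9523

Chained into 1 loop(s):
  loop 1: 8 segments, perimeter = 12.4400
Total perimeter = 12.440


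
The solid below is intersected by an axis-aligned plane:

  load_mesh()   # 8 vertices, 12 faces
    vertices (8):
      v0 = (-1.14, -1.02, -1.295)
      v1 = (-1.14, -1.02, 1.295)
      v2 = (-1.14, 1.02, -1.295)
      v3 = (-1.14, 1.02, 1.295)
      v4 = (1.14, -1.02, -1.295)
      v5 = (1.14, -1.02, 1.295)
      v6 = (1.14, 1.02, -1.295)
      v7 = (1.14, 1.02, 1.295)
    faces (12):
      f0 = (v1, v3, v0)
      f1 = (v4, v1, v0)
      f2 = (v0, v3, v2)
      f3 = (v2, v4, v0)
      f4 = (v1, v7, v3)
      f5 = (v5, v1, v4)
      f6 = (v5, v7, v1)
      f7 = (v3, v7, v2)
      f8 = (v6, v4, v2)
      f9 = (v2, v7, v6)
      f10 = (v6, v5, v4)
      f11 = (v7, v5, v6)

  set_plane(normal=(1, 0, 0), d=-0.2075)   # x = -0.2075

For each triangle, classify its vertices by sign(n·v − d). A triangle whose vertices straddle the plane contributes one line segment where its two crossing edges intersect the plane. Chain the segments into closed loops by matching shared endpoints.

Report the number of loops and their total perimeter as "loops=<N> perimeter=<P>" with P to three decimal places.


Straddling triangles (8 of 12):
  (v4,v1,v0) [+--] → (-0.2075, -1.02, 0.235713)–(-0.2075, -1.02, -1.295)  len=1.5307
  (v2,v4,v0) [-+-] → (-0.2075, 0.185658, -1.295)–(-0.2075, -1.02, -1.295)  len=1.2057
  (v1,v7,v3) [-+-] → (-0.2075, -0.185658, 1.295)–(-0.2075, 1.02, 1.295)  len=1.2057
  (v5,v1,v4) [+-+] → (-0.2075, -1.02, 1.295)–(-0.2075, -1.02, 0.235713)  len=1.0593
  (v5,v7,v1) [++-] → (-0.2075, -0.185658, 1.295)–(-0.2075, -1.02, 1.295)  len=0.8343
  (v3,v7,v2) [-+-] → (-0.2075, 1.02, 1.295)–(-0.2075, 1.02, -0.235713)  len=1.5307
  (v6,v4,v2) [++-] → (-0.2075, 0.185658, -1.295)–(-0.2075, 1.02, -1.295)  len=0.8343
  (v2,v7,v6) [-++] → (-0.2075, 1.02, -0.235713)–(-0.2075, 1.02, -1.295)  len=1.0593

Chained into 1 loop(s):
  loop 1: 8 segments, perimeter = 9.2600
Total perimeter = 9.260

loops=1 perimeter=9.260


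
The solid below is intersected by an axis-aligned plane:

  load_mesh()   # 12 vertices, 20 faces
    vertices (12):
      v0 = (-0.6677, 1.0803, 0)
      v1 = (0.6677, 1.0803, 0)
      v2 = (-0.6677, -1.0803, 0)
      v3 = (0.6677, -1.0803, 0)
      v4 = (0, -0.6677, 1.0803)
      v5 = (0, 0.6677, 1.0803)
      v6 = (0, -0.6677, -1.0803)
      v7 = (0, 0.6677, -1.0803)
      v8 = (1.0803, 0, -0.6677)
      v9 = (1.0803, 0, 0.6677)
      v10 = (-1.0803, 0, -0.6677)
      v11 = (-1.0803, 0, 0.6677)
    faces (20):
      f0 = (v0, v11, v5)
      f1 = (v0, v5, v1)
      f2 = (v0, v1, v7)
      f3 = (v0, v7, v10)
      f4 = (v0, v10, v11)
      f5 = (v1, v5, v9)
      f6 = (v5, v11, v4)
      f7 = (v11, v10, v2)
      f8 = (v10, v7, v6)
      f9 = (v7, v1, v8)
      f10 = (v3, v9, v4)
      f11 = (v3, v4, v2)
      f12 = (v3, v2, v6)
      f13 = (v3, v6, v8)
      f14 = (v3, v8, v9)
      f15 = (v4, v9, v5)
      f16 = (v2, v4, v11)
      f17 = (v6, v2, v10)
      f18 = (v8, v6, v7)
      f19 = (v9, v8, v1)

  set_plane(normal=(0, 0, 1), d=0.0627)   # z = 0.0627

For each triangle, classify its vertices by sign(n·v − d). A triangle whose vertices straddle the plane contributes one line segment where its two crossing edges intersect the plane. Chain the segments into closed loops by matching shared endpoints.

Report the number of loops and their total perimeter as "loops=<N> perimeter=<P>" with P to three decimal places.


Straddling triangles (10 of 20):
  (v0,v11,v5) [-++] → (-0.706445, 0.978855, 0.0627)–(-0.628947, 1.05635, 0.0627)  len=0.1096
  (v0,v5,v1) [-+-] → (-0.628947, 1.05635, 0.0627)–(0.628947, 1.05635, 0.0627)  len=1.2579
  (v0,v10,v11) [--+] → (-1.0803, 0, 0.0627)–(-0.706445, 0.978855, 0.0627)  len=1.0478
  (v1,v5,v9) [-++] → (0.628947, 1.05635, 0.0627)–(0.706445, 0.978855, 0.0627)  len=0.1096
  (v11,v10,v2) [+--] → (-1.0803, 0, 0.0627)–(-0.706445, -0.978855, 0.0627)  len=1.0478
  (v3,v9,v4) [-++] → (0.706445, -0.978855, 0.0627)–(0.628947, -1.05635, 0.0627)  len=0.1096
  (v3,v4,v2) [-+-] → (0.628947, -1.05635, 0.0627)–(-0.628947, -1.05635, 0.0627)  len=1.2579
  (v3,v8,v9) [--+] → (1.0803, 0, 0.0627)–(0.706445, -0.978855, 0.0627)  len=1.0478
  (v2,v4,v11) [-++] → (-0.628947, -1.05635, 0.0627)–(-0.706445, -0.978855, 0.0627)  len=0.1096
  (v9,v8,v1) [+--] → (1.0803, 0, 0.0627)–(0.706445, 0.978855, 0.0627)  len=1.0478

Chained into 1 loop(s):
  loop 1: 10 segments, perimeter = 7.1455
Total perimeter = 7.145

loops=1 perimeter=7.145


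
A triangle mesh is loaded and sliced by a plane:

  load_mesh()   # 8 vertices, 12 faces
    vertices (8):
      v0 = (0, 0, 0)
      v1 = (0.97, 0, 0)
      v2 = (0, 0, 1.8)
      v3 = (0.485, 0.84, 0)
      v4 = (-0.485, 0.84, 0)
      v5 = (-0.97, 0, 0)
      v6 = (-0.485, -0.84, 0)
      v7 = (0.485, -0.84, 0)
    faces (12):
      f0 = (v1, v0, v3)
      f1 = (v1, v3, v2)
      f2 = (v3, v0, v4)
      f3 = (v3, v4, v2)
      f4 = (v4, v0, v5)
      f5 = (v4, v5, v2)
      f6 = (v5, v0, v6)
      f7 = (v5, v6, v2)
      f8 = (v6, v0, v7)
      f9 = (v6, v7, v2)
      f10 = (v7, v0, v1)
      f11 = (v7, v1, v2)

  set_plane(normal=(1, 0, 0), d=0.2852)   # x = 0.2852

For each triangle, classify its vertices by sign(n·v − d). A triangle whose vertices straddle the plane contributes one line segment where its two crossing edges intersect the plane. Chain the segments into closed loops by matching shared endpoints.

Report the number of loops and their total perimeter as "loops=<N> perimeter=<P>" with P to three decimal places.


loops=1 perimeter=4.764

Straddling triangles (8 of 12):
  (v1,v0,v3) [+-+] → (0.2852, 0, 0)–(0.2852, 0.493955, 0)  len=0.4940
  (v1,v3,v2) [++-] → (0.2852, 0.493955, 0.741526)–(0.2852, 0, 1.27076)  len=0.7239
  (v3,v0,v4) [+--] → (0.2852, 0.493955, 0)–(0.2852, 0.84, 0)  len=0.3460
  (v3,v4,v2) [+--] → (0.2852, 0.84, 0)–(0.2852, 0.493955, 0.741526)  len=0.8183
  (v6,v0,v7) [--+] → (0.2852, -0.493955, 0)–(0.2852, -0.84, 0)  len=0.3460
  (v6,v7,v2) [-+-] → (0.2852, -0.84, 0)–(0.2852, -0.493955, 0.741526)  len=0.8183
  (v7,v0,v1) [+-+] → (0.2852, -0.493955, 0)–(0.2852, 0, 0)  len=0.4940
  (v7,v1,v2) [++-] → (0.2852, 0, 1.27076)–(0.2852, -0.493955, 0.741526)  len=0.7239

Chained into 1 loop(s):
  loop 1: 8 segments, perimeter = 4.7645
Total perimeter = 4.764


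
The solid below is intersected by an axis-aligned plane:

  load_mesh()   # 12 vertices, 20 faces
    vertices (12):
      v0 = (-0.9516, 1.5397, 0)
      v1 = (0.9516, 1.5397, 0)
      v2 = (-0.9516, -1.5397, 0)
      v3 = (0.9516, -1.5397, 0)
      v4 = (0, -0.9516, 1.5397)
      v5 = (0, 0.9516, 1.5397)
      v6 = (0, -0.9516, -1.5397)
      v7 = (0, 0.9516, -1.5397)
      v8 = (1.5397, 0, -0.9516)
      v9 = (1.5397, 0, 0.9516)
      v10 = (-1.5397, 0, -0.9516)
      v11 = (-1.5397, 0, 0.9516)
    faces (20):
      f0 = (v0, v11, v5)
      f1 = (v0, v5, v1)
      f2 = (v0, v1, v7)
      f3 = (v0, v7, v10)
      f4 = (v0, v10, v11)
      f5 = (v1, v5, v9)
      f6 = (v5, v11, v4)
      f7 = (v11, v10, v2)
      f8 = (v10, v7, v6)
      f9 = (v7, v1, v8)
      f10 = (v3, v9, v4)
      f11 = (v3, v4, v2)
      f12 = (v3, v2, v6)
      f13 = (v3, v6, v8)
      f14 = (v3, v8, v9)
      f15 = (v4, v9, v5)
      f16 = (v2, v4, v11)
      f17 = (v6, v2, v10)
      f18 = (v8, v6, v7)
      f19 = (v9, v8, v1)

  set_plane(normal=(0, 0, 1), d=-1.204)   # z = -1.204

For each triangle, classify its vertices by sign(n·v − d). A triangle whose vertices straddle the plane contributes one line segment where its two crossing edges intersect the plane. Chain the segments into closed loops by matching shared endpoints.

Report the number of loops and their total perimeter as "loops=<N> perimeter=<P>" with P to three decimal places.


Straddling triangles (8 of 20):
  (v0,v1,v7) [++-] → (0.207477, 1.07982, -1.204)–(-0.207477, 1.07982, -1.204)  len=0.4150
  (v0,v7,v10) [+-+] → (-0.207477, 1.07982, -1.204)–(-0.878894, 0.408406, -1.204)  len=0.9495
  (v10,v7,v6) [+--] → (-0.878894, 0.408406, -1.204)–(-0.878894, -0.408406, -1.204)  len=0.8168
  (v7,v1,v8) [-++] → (0.207477, 1.07982, -1.204)–(0.878894, 0.408406, -1.204)  len=0.9495
  (v3,v2,v6) [++-] → (-0.207477, -1.07982, -1.204)–(0.207477, -1.07982, -1.204)  len=0.4150
  (v3,v6,v8) [+-+] → (0.207477, -1.07982, -1.204)–(0.878894, -0.408406, -1.204)  len=0.9495
  (v6,v2,v10) [-++] → (-0.207477, -1.07982, -1.204)–(-0.878894, -0.408406, -1.204)  len=0.9495
  (v8,v6,v7) [+--] → (0.878894, -0.408406, -1.204)–(0.878894, 0.408406, -1.204)  len=0.8168

Chained into 1 loop(s):
  loop 1: 8 segments, perimeter = 6.2616
Total perimeter = 6.262

loops=1 perimeter=6.262


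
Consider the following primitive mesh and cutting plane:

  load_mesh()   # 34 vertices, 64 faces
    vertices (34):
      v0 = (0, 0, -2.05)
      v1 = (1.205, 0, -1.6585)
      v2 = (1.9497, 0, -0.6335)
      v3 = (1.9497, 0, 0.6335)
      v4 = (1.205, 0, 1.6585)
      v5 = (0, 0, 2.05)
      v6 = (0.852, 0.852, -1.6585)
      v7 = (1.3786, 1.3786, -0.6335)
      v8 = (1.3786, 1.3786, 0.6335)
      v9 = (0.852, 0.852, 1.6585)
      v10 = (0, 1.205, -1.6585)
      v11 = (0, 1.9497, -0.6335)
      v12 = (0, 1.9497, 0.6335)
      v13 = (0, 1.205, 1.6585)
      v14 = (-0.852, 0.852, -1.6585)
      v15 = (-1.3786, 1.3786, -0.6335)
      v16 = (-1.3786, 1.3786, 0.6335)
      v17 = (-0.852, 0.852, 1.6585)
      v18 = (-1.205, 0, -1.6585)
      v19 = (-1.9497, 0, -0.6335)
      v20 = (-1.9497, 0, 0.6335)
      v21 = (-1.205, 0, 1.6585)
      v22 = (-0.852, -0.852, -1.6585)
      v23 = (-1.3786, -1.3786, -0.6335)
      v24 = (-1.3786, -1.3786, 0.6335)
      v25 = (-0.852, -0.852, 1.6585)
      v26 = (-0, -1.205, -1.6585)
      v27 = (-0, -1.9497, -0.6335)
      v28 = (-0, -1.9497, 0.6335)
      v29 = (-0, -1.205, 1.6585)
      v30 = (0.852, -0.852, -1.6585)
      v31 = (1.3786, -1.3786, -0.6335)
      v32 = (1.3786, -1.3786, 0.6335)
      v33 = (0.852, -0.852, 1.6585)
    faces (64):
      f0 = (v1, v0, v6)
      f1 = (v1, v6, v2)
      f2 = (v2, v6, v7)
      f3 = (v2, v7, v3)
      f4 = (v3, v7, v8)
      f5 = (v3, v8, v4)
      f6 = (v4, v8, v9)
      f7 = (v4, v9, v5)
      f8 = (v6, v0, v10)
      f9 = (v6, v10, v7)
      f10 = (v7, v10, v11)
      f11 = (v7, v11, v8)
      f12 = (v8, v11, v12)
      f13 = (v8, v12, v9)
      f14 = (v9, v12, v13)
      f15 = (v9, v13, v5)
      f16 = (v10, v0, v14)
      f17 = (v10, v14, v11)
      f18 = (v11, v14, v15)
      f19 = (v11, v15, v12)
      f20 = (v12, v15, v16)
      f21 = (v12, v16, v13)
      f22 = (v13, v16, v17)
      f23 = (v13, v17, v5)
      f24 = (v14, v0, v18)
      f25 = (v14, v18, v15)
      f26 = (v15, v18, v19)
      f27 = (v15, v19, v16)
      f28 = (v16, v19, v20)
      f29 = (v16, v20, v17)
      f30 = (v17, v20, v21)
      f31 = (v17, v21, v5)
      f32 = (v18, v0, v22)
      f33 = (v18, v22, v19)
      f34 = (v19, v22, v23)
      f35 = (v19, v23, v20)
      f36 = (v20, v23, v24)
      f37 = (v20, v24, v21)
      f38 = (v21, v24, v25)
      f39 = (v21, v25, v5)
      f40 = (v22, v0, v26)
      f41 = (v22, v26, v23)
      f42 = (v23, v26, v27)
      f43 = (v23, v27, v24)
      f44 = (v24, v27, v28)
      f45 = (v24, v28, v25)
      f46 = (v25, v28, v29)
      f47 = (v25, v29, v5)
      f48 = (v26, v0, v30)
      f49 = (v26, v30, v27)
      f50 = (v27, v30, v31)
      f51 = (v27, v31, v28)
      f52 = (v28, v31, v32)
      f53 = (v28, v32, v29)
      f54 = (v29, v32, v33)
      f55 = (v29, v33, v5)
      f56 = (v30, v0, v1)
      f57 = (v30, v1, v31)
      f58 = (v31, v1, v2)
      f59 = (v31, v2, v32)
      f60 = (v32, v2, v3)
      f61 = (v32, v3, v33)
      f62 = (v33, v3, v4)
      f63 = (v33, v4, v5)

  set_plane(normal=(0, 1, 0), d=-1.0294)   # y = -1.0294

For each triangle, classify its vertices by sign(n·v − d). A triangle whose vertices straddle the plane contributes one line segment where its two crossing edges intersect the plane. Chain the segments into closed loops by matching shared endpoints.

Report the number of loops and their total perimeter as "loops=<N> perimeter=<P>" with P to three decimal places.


loops=1 perimeter=10.394

Straddling triangles (20 of 64):
  (v19,v22,v23) [++-] → (-1.0294, -1.0294, -1.3132)–(-1.52326, -1.0294, -0.6335)  len=0.8402
  (v19,v23,v20) [+-+] → (-1.52326, -1.0294, -0.6335)–(-1.52326, -1.0294, -0.312568)  len=0.3209
  (v20,v23,v24) [+--] → (-1.52326, -1.0294, -0.312568)–(-1.52326, -1.0294, 0.6335)  len=0.9461
  (v20,v24,v21) [+-+] → (-1.52326, -1.0294, 0.6335)–(-1.33463, -1.0294, 0.893133)  len=0.3209
  (v21,v24,v25) [+-+] → (-1.33463, -1.0294, 0.893133)–(-1.0294, -1.0294, 1.3132)  len=0.5192
  (v22,v0,v26) [++-] → (0, -1.0294, -1.71555)–(-0.423828, -1.0294, -1.6585)  len=0.4277
  (v22,v26,v23) [+--] → (-0.423828, -1.0294, -1.6585)–(-1.0294, -1.0294, -1.3132)  len=0.6971
  (v24,v28,v25) [--+] → (-0.714308, -1.0294, 1.49285)–(-1.0294, -1.0294, 1.3132)  len=0.3627
  (v25,v28,v29) [+--] → (-0.714308, -1.0294, 1.49285)–(-0.423828, -1.0294, 1.6585)  len=0.3344
  (v25,v29,v5) [+-+] → (-0.423828, -1.0294, 1.6585)–(0, -1.0294, 1.71555)  len=0.4277
  (v26,v0,v30) [-++] → (0, -1.0294, -1.71555)–(0.423828, -1.0294, -1.6585)  len=0.4277
  (v26,v30,v27) [-+-] → (0.423828, -1.0294, -1.6585)–(0.714308, -1.0294, -1.49285)  len=0.3344
  (v27,v30,v31) [-+-] → (0.714308, -1.0294, -1.49285)–(1.0294, -1.0294, -1.3132)  len=0.3627
  (v29,v32,v33) [--+] → (1.0294, -1.0294, 1.3132)–(0.423828, -1.0294, 1.6585)  len=0.6971
  (v29,v33,v5) [-++] → (0.423828, -1.0294, 1.6585)–(0, -1.0294, 1.71555)  len=0.4277
  (v30,v1,v31) [++-] → (1.33463, -1.0294, -0.893133)–(1.0294, -1.0294, -1.3132)  len=0.5192
  (v31,v1,v2) [-++] → (1.33463, -1.0294, -0.893133)–(1.52326, -1.0294, -0.6335)  len=0.3209
  (v31,v2,v32) [-+-] → (1.52326, -1.0294, -0.6335)–(1.52326, -1.0294, 0.312568)  len=0.9461
  (v32,v2,v3) [-++] → (1.52326, -1.0294, 0.312568)–(1.52326, -1.0294, 0.6335)  len=0.3209
  (v32,v3,v33) [-++] → (1.52326, -1.0294, 0.6335)–(1.0294, -1.0294, 1.3132)  len=0.8402

Chained into 1 loop(s):
  loop 1: 20 segments, perimeter = 10.3937
Total perimeter = 10.394


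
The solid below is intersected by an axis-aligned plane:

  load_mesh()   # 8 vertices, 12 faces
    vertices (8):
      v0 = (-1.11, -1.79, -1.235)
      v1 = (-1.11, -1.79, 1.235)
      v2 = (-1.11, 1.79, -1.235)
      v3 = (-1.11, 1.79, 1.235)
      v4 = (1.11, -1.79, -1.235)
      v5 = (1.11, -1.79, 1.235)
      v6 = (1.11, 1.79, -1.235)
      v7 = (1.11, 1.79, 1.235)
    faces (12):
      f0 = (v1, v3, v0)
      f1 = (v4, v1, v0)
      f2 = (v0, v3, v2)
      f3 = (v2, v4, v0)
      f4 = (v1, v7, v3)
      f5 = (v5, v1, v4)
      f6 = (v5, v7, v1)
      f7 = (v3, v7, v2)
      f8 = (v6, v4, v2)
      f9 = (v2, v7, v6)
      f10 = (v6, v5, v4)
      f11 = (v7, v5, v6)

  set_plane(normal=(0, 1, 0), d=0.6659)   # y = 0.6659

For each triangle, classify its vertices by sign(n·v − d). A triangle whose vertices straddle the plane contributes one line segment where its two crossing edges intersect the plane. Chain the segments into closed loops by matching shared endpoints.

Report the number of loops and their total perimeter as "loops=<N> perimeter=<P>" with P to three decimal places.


loops=1 perimeter=9.380

Straddling triangles (8 of 12):
  (v1,v3,v0) [-+-] → (-1.11, 0.6659, 1.235)–(-1.11, 0.6659, 0.459434)  len=0.7756
  (v0,v3,v2) [-++] → (-1.11, 0.6659, 0.459434)–(-1.11, 0.6659, -1.235)  len=1.6944
  (v2,v4,v0) [+--] → (-0.412932, 0.6659, -1.235)–(-1.11, 0.6659, -1.235)  len=0.6971
  (v1,v7,v3) [-++] → (0.412932, 0.6659, 1.235)–(-1.11, 0.6659, 1.235)  len=1.5229
  (v5,v7,v1) [-+-] → (1.11, 0.6659, 1.235)–(0.412932, 0.6659, 1.235)  len=0.6971
  (v6,v4,v2) [+-+] → (1.11, 0.6659, -1.235)–(-0.412932, 0.6659, -1.235)  len=1.5229
  (v6,v5,v4) [+--] → (1.11, 0.6659, -0.459434)–(1.11, 0.6659, -1.235)  len=0.7756
  (v7,v5,v6) [+-+] → (1.11, 0.6659, 1.235)–(1.11, 0.6659, -0.459434)  len=1.6944

Chained into 1 loop(s):
  loop 1: 8 segments, perimeter = 9.3800
Total perimeter = 9.380


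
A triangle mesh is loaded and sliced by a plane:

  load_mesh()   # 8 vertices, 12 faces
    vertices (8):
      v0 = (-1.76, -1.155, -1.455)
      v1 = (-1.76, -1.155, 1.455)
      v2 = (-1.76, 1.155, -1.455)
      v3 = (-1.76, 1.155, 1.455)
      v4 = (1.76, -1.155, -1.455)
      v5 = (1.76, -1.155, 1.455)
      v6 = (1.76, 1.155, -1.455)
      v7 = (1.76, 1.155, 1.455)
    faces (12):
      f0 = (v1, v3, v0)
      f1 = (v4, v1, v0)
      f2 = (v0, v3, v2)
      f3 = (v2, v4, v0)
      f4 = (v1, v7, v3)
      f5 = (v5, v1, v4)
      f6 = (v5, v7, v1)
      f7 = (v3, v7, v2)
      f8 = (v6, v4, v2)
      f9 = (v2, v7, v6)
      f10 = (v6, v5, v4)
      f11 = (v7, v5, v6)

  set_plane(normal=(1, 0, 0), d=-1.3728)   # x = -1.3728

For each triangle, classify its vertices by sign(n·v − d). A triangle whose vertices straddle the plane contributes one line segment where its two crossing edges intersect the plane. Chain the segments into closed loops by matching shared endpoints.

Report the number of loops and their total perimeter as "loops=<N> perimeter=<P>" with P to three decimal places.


Straddling triangles (8 of 12):
  (v4,v1,v0) [+--] → (-1.3728, -1.155, 1.1349)–(-1.3728, -1.155, -1.455)  len=2.5899
  (v2,v4,v0) [-+-] → (-1.3728, 0.9009, -1.455)–(-1.3728, -1.155, -1.455)  len=2.0559
  (v1,v7,v3) [-+-] → (-1.3728, -0.9009, 1.455)–(-1.3728, 1.155, 1.455)  len=2.0559
  (v5,v1,v4) [+-+] → (-1.3728, -1.155, 1.455)–(-1.3728, -1.155, 1.1349)  len=0.3201
  (v5,v7,v1) [++-] → (-1.3728, -0.9009, 1.455)–(-1.3728, -1.155, 1.455)  len=0.2541
  (v3,v7,v2) [-+-] → (-1.3728, 1.155, 1.455)–(-1.3728, 1.155, -1.1349)  len=2.5899
  (v6,v4,v2) [++-] → (-1.3728, 0.9009, -1.455)–(-1.3728, 1.155, -1.455)  len=0.2541
  (v2,v7,v6) [-++] → (-1.3728, 1.155, -1.1349)–(-1.3728, 1.155, -1.455)  len=0.3201

Chained into 1 loop(s):
  loop 1: 8 segments, perimeter = 10.4400
Total perimeter = 10.440

loops=1 perimeter=10.440


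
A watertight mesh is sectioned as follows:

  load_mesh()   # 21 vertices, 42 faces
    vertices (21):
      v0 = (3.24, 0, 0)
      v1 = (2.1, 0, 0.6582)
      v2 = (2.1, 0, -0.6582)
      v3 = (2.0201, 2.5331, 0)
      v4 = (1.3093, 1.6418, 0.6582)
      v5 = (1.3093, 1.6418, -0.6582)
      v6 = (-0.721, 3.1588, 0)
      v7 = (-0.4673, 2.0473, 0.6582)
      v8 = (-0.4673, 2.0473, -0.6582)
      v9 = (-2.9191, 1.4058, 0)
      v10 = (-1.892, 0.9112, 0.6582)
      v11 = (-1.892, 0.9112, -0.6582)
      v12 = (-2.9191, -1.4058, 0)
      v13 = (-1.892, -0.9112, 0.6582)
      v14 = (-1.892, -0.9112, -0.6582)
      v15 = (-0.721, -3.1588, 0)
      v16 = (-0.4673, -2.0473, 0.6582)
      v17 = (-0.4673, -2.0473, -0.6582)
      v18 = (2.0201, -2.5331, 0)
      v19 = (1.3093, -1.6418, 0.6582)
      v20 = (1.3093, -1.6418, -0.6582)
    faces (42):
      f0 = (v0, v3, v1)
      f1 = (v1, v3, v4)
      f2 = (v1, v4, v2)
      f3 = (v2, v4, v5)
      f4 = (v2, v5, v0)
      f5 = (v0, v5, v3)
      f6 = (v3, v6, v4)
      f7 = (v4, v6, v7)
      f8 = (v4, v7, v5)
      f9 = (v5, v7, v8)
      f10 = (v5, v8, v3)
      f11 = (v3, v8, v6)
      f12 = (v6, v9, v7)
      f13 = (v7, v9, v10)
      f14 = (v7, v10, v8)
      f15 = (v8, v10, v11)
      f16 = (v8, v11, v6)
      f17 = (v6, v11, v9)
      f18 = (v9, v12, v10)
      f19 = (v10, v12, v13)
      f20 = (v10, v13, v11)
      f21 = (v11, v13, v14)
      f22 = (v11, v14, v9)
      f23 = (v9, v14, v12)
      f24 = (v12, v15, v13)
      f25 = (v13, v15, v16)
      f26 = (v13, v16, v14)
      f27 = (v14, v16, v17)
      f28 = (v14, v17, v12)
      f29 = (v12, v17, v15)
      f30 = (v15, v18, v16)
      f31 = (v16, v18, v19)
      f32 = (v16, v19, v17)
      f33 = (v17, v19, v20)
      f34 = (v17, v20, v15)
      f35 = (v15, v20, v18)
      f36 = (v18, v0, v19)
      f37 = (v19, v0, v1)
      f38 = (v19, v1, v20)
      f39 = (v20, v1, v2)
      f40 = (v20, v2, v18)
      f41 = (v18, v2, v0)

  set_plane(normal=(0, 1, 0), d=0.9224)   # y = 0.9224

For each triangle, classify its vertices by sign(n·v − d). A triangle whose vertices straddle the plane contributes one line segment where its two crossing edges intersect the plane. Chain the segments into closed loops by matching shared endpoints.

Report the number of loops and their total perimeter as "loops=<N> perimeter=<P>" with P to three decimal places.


Straddling triangles (14 of 42):
  (v0,v3,v1) [-+-] → (2.79579, 0.9224, 0)–(2.07091, 0.9224, 0.418524)  len=0.8370
  (v1,v3,v4) [-++] → (2.07091, 0.9224, 0.418524)–(1.65577, 0.9224, 0.6582)  len=0.4794
  (v1,v4,v2) [-+-] → (1.65577, 0.9224, 0.6582)–(1.65577, 0.9224, 0.081383)  len=0.5768
  (v2,v4,v5) [-++] → (1.65577, 0.9224, 0.081383)–(1.65577, 0.9224, -0.6582)  len=0.7396
  (v2,v5,v0) [-+-] → (1.65577, 0.9224, -0.6582)–(2.15529, 0.9224, -0.369791)  len=0.5768
  (v0,v5,v3) [-++] → (2.15529, 0.9224, -0.369791)–(2.79579, 0.9224, 0)  len=0.7396
  (v7,v9,v10) [++-] → (-1.91526, 0.9224, 0.643295)–(-1.87795, 0.9224, 0.6582)  len=0.0402
  (v7,v10,v8) [+-+] → (-1.87795, 0.9224, 0.6582)–(-1.87795, 0.9224, 0.645223)  len=0.0130
  (v8,v10,v11) [+--] → (-1.87795, 0.9224, 0.645223)–(-1.87795, 0.9224, -0.6582)  len=1.3034
  (v8,v11,v6) [+-+] → (-1.87795, 0.9224, -0.6582)–(-1.88616, 0.9224, -0.65492)  len=0.0088
  (v6,v11,v9) [+-+] → (-1.88616, 0.9224, -0.65492)–(-1.91526, 0.9224, -0.643295)  len=0.0313
  (v9,v12,v10) [+--] → (-2.9191, 0.9224, 0)–(-1.91526, 0.9224, 0.643295)  len=1.1923
  (v11,v14,v9) [--+] → (-2.70481, 0.9224, -0.137321)–(-1.91526, 0.9224, -0.643295)  len=0.9378
  (v9,v14,v12) [+--] → (-2.70481, 0.9224, -0.137321)–(-2.9191, 0.9224, 0)  len=0.2545

Chained into 2 loop(s):
  loop 1: 6 segments, perimeter = 3.9492
  loop 2: 8 segments, perimeter = 3.7813
Total perimeter = 7.730

loops=2 perimeter=7.730


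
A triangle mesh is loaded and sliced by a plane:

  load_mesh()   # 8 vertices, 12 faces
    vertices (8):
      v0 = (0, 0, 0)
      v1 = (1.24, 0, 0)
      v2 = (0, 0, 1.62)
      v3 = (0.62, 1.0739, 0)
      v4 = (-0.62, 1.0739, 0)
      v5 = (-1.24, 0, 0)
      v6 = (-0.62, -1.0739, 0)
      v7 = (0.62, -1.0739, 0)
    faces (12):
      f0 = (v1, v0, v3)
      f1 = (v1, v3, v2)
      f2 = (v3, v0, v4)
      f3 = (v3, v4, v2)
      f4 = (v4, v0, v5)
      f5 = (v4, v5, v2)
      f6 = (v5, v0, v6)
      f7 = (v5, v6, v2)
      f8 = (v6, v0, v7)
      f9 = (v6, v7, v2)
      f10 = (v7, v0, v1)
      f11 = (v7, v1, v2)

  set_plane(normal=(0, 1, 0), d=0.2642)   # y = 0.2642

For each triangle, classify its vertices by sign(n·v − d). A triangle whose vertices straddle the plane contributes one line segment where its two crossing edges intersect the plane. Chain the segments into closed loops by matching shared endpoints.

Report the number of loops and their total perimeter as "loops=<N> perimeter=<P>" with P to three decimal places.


Straddling triangles (6 of 12):
  (v1,v0,v3) [--+] → (0.152532, 0.2642, 0)–(1.08747, 0.2642, 0)  len=0.9349
  (v1,v3,v2) [-+-] → (1.08747, 0.2642, 0)–(0.152532, 0.2642, 1.22145)  len=1.5382
  (v3,v0,v4) [+-+] → (0.152532, 0.2642, 0)–(-0.152532, 0.2642, 0)  len=0.3051
  (v3,v4,v2) [++-] → (-0.152532, 0.2642, 1.22145)–(0.152532, 0.2642, 1.22145)  len=0.3051
  (v4,v0,v5) [+--] → (-0.152532, 0.2642, 0)–(-1.08747, 0.2642, 0)  len=0.9349
  (v4,v5,v2) [+--] → (-1.08747, 0.2642, 0)–(-0.152532, 0.2642, 1.22145)  len=1.5382

Chained into 1 loop(s):
  loop 1: 6 segments, perimeter = 5.5564
Total perimeter = 5.556

loops=1 perimeter=5.556


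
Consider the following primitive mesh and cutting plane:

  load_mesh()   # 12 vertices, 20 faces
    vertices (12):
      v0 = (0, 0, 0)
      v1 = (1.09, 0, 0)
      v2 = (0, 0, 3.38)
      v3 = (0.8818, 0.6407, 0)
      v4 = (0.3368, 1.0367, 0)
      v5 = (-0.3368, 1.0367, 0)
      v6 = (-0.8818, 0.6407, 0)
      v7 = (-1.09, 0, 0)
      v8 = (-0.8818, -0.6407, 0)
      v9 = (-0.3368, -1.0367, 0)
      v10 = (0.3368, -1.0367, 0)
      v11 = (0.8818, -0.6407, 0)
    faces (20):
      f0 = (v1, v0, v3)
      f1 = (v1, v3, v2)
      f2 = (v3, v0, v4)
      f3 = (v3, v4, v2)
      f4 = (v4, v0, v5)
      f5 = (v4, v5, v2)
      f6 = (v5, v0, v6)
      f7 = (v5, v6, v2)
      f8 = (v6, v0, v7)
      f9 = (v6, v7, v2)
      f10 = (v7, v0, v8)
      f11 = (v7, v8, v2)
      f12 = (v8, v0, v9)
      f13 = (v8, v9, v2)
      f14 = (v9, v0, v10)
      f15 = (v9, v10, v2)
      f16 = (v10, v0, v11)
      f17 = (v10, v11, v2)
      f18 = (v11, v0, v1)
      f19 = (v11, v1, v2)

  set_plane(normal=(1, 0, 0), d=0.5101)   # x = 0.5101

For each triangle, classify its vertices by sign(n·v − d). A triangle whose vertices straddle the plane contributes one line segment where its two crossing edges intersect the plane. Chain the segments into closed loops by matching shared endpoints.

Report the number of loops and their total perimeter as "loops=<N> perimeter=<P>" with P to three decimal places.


Straddling triangles (8 of 20):
  (v1,v0,v3) [+-+] → (0.5101, 0, 0)–(0.5101, 0.370629, 0)  len=0.3706
  (v1,v3,v2) [++-] → (0.5101, 0.370629, 1.42475)–(0.5101, 0, 1.79822)  len=0.5262
  (v3,v0,v4) [+--] → (0.5101, 0.370629, 0)–(0.5101, 0.910779, 0)  len=0.5401
  (v3,v4,v2) [+--] → (0.5101, 0.910779, 0)–(0.5101, 0.370629, 1.42475)  len=1.5237
  (v10,v0,v11) [--+] → (0.5101, -0.370629, 0)–(0.5101, -0.910779, 0)  len=0.5401
  (v10,v11,v2) [-+-] → (0.5101, -0.910779, 0)–(0.5101, -0.370629, 1.42475)  len=1.5237
  (v11,v0,v1) [+-+] → (0.5101, -0.370629, 0)–(0.5101, 0, 0)  len=0.3706
  (v11,v1,v2) [++-] → (0.5101, 0, 1.79822)–(0.5101, -0.370629, 1.42475)  len=0.5262

Chained into 1 loop(s):
  loop 1: 8 segments, perimeter = 5.9213
Total perimeter = 5.921

loops=1 perimeter=5.921
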